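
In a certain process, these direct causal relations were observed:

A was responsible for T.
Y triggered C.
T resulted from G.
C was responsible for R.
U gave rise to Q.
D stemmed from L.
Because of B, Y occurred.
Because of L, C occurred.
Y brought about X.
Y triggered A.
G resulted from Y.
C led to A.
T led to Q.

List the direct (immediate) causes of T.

Upstream contributors include B, L, Y, C, but only A, G feed directly into T.

A, G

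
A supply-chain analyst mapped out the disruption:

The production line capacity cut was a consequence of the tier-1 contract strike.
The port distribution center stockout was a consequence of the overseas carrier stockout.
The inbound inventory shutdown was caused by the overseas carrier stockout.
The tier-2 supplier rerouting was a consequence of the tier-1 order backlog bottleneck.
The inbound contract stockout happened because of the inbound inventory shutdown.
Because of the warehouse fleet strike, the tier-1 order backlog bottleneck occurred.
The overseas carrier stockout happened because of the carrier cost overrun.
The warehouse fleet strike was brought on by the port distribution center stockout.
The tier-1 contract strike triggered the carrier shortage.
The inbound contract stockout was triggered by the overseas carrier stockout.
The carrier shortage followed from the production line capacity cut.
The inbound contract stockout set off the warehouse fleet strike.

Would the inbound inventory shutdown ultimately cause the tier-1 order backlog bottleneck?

Yes

There is a causal chain: the inbound inventory shutdown → the inbound contract stockout → the warehouse fleet strike → the tier-1 order backlog bottleneck.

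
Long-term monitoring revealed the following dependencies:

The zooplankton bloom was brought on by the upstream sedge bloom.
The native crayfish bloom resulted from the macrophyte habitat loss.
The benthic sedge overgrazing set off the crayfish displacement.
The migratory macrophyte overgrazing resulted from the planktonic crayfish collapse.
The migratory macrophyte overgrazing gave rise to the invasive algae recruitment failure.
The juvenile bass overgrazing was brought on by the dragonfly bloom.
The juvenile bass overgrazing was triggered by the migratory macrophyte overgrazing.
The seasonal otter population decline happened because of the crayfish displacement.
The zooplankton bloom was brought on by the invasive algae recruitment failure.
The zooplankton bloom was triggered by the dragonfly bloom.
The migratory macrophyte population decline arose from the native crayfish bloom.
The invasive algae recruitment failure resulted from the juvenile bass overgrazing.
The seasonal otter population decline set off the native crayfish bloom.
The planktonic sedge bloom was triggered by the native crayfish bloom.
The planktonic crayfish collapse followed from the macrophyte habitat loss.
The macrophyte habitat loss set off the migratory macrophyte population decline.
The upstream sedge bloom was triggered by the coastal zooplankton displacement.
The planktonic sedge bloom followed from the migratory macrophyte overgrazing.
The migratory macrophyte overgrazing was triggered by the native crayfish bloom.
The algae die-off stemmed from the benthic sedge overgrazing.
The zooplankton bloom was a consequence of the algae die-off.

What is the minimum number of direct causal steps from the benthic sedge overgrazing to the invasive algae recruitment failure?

5

Shortest chain: the benthic sedge overgrazing → the crayfish displacement → the seasonal otter population decline → the native crayfish bloom → the migratory macrophyte overgrazing → the invasive algae recruitment failure.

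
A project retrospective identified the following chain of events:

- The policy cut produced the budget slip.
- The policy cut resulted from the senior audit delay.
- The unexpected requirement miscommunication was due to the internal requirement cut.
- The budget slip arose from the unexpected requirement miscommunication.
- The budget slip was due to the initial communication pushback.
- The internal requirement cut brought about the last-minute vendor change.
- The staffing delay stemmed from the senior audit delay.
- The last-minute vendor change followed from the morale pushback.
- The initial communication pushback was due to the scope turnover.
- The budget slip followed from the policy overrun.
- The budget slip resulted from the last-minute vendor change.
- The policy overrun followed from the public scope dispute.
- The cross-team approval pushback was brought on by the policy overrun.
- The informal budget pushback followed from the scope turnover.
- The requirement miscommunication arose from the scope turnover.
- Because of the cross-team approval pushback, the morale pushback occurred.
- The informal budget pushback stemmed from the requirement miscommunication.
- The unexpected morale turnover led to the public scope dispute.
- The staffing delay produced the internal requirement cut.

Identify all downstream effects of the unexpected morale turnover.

the budget slip, the cross-team approval pushback, the last-minute vendor change, the morale pushback, the policy overrun, the public scope dispute

Direct effects: the public scope dispute.
2 steps out: the policy overrun.
3 steps out: the cross-team approval pushback, the budget slip.
4 steps out: the morale pushback.
5 steps out: the last-minute vendor change.
Not reachable from it: the scope turnover, the requirement miscommunication, the senior audit delay, the staffing delay, the informal budget pushback, the internal requirement cut, the initial communication pushback, the policy cut, the unexpected requirement miscommunication.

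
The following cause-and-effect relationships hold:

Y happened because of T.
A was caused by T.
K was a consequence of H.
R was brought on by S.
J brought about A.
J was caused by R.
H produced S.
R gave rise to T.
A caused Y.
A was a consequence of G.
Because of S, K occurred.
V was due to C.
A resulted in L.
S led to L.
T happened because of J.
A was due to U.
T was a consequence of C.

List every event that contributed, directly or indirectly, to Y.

A, C, G, H, J, R, S, T, U

Immediate causes of Y: T, A.
Further upstream: C, H, S, R, J, U, G.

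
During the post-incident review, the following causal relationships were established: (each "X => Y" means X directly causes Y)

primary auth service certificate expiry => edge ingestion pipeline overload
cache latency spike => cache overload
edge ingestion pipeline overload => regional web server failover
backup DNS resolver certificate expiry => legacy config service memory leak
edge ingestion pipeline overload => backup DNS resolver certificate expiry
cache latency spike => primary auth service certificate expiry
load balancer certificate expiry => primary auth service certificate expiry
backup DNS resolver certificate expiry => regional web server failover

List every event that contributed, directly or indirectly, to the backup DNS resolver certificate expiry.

Immediate cause of the backup DNS resolver certificate expiry: the edge ingestion pipeline overload.
Further upstream: the cache latency spike, the primary auth service certificate expiry, the load balancer certificate expiry.

the cache latency spike, the edge ingestion pipeline overload, the load balancer certificate expiry, the primary auth service certificate expiry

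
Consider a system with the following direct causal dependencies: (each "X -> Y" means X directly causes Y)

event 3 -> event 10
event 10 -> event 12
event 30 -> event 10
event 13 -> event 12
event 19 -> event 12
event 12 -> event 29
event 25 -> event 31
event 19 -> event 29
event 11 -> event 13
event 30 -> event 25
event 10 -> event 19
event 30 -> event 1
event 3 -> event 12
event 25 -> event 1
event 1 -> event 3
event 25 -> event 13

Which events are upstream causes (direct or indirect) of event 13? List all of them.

Immediate causes of event 13: event 25, event 11.
Further upstream: event 30.

event 11, event 25, event 30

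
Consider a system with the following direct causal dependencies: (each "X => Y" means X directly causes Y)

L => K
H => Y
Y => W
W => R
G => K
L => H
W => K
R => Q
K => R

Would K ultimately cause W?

No

K leads to R, Q; W is not among them.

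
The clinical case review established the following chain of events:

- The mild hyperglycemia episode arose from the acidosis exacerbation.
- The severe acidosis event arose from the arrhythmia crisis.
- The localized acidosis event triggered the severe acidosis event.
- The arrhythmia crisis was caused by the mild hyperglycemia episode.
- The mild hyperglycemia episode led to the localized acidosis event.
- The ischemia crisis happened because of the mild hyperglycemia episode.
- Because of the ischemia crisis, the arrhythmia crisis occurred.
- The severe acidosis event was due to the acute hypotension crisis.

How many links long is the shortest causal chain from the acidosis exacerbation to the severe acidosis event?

Shortest chain: the acidosis exacerbation → the mild hyperglycemia episode → the arrhythmia crisis → the severe acidosis event.

3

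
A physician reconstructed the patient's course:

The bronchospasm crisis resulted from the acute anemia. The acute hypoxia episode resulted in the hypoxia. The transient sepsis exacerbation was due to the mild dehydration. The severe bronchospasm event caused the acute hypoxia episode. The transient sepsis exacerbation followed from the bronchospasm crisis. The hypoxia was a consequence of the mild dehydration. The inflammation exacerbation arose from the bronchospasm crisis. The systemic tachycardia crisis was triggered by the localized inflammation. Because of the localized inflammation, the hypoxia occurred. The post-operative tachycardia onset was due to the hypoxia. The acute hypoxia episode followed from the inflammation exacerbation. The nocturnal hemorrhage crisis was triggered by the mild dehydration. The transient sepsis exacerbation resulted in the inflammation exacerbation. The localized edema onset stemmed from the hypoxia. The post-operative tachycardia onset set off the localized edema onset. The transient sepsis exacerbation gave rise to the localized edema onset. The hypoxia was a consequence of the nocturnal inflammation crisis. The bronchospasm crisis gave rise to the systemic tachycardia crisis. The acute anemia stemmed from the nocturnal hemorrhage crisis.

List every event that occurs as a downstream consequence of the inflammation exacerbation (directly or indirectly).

Direct effects: the acute hypoxia episode.
2 steps out: the hypoxia.
3 steps out: the post-operative tachycardia onset, the localized edema onset.
Not reachable from it: the mild dehydration, the nocturnal hemorrhage crisis, the acute anemia, the bronchospasm crisis, the nocturnal inflammation crisis, the localized inflammation, the transient sepsis exacerbation, the severe bronchospasm event, the systemic tachycardia crisis.

the acute hypoxia episode, the hypoxia, the localized edema onset, the post-operative tachycardia onset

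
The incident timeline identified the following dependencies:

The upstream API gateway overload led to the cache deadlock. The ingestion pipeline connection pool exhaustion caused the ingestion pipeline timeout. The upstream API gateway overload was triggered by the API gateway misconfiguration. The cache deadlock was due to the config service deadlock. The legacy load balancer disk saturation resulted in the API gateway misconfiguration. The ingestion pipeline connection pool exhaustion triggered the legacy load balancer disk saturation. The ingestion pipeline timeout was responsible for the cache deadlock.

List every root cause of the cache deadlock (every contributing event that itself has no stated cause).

Tracing upstream from the cache deadlock: the cache deadlock ← the ingestion pipeline timeout ← the ingestion pipeline connection pool exhaustion.
A separate upstream branch: the cache deadlock ← the config service deadlock.
Each of those chain origins has no stated cause.

the config service deadlock, the ingestion pipeline connection pool exhaustion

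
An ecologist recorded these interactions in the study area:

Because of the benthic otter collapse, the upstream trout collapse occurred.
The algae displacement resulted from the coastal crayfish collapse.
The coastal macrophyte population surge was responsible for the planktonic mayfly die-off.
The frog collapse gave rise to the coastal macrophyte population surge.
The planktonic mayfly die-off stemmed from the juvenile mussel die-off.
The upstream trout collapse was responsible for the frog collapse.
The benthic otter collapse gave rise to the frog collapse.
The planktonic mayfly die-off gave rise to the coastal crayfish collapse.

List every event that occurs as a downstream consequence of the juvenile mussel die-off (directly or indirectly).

Direct effects: the planktonic mayfly die-off.
2 steps out: the coastal crayfish collapse.
3 steps out: the algae displacement.
Not reachable from it: the benthic otter collapse, the upstream trout collapse, the frog collapse, the coastal macrophyte population surge.

the algae displacement, the coastal crayfish collapse, the planktonic mayfly die-off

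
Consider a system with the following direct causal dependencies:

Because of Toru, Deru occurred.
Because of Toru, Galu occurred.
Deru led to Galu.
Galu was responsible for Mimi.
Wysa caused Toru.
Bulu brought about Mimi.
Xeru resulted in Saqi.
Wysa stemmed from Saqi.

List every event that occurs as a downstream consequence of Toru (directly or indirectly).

Direct effects: Deru, Galu.
2 steps out: Mimi.
Not reachable from it: Xeru, Saqi, Wysa, Bulu.

Deru, Galu, Mimi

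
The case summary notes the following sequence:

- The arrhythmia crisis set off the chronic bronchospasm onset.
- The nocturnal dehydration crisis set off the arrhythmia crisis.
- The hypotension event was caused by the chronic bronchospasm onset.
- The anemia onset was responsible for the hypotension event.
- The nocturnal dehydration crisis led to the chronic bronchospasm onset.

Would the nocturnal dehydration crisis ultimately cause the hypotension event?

There is a causal chain: the nocturnal dehydration crisis → the chronic bronchospasm onset → the hypotension event.

Yes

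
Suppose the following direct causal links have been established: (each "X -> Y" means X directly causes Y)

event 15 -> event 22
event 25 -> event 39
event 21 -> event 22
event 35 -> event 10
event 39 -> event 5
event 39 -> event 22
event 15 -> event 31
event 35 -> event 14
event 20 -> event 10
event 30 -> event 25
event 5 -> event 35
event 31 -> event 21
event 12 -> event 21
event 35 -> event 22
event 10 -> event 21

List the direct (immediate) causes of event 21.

event 10, event 12, event 31

Upstream contributors include event 30, event 25, event 20, event 39, event 15, event 5, event 35, but only event 10, event 12, event 31 feed directly into event 21.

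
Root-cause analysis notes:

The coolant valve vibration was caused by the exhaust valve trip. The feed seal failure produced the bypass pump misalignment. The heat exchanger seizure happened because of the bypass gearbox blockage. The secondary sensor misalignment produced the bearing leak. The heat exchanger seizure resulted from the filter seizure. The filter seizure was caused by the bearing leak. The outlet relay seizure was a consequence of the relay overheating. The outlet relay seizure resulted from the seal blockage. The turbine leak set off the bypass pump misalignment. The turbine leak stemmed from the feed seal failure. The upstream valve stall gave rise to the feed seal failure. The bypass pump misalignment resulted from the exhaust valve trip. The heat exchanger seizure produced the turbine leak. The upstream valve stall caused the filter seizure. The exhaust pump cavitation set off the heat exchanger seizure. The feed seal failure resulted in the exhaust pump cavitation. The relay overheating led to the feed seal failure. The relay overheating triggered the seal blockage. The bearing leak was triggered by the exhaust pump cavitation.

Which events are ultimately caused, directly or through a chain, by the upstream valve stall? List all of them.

Direct effects: the feed seal failure, the filter seizure.
2 steps out: the exhaust pump cavitation, the heat exchanger seizure, the turbine leak, the bypass pump misalignment.
3 steps out: the bearing leak.
Not reachable from it: the relay overheating, the seal blockage, the outlet relay seizure, the secondary sensor misalignment, the bypass gearbox blockage, the exhaust valve trip, the coolant valve vibration.

the bearing leak, the bypass pump misalignment, the exhaust pump cavitation, the feed seal failure, the filter seizure, the heat exchanger seizure, the turbine leak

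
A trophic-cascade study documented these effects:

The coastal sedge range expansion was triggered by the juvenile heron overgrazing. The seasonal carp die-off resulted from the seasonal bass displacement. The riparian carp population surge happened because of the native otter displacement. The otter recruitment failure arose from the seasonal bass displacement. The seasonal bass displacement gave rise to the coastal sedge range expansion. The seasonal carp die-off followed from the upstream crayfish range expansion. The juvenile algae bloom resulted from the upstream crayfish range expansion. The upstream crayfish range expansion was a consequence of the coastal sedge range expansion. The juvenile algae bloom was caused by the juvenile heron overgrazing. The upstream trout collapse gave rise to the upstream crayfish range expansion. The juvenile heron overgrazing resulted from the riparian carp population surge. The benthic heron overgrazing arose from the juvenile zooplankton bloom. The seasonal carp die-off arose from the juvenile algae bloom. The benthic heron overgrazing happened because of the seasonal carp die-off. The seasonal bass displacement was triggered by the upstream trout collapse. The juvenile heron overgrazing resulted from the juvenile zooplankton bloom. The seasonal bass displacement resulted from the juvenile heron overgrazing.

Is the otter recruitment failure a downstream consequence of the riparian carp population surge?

There is a causal chain: the riparian carp population surge → the juvenile heron overgrazing → the seasonal bass displacement → the otter recruitment failure.

Yes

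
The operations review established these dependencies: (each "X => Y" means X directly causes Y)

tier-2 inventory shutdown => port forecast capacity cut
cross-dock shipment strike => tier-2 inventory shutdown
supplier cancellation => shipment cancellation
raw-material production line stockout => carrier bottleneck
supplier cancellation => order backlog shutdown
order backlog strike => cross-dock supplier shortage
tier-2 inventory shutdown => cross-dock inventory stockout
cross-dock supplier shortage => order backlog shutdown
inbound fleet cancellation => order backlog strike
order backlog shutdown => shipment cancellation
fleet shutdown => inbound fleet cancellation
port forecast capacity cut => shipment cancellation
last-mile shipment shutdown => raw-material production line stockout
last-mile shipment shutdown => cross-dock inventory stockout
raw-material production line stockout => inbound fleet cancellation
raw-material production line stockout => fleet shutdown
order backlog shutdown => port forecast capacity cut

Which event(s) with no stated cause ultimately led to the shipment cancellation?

Tracing upstream from the shipment cancellation: the shipment cancellation ← the order backlog shutdown ← the cross-dock supplier shortage ← the order backlog strike ← the inbound fleet cancellation ← the raw-material production line stockout ← the last-mile shipment shutdown.
A separate upstream branch: the shipment cancellation ← the port forecast capacity cut ← the tier-2 inventory shutdown ← the cross-dock shipment strike.
A separate upstream branch: the shipment cancellation ← the supplier cancellation.
Each of those chain origins has no stated cause.

the cross-dock shipment strike, the last-mile shipment shutdown, the supplier cancellation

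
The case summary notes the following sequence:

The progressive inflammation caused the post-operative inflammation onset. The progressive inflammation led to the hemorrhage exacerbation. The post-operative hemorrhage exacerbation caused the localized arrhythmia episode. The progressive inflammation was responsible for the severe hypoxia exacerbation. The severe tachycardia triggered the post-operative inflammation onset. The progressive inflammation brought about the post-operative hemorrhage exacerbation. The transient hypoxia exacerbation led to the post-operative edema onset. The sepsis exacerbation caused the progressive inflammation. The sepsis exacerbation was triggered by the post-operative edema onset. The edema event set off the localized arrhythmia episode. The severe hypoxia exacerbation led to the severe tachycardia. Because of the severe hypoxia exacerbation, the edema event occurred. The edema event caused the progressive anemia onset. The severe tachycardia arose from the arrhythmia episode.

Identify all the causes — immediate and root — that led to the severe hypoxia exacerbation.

Immediate cause of the severe hypoxia exacerbation: the progressive inflammation.
Further upstream: the transient hypoxia exacerbation, the post-operative edema onset, the sepsis exacerbation.

the post-operative edema onset, the progressive inflammation, the sepsis exacerbation, the transient hypoxia exacerbation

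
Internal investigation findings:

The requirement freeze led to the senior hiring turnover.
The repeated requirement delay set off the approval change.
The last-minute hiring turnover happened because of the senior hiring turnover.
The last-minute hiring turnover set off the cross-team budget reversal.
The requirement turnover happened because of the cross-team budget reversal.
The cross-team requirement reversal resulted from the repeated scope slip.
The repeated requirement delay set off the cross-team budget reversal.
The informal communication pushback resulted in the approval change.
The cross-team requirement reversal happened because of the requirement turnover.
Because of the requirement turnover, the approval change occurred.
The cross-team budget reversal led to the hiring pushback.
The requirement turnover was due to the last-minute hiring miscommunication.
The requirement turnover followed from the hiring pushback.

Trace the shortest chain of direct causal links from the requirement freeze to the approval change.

the requirement freeze → the senior hiring turnover
the senior hiring turnover → the last-minute hiring turnover
the last-minute hiring turnover → the cross-team budget reversal
the cross-team budget reversal → the requirement turnover
the requirement turnover → the approval change
Length: 5 steps.

the requirement freeze → the senior hiring turnover → the last-minute hiring turnover → the cross-team budget reversal → the requirement turnover → the approval change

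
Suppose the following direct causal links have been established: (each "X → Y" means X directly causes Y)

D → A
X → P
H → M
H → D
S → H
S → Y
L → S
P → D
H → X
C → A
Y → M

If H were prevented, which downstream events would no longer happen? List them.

Downstream of H: X, P, D, M, A.
Of those, still caused via another path: M, A.
The remainder have no surviving cause.

D, P, X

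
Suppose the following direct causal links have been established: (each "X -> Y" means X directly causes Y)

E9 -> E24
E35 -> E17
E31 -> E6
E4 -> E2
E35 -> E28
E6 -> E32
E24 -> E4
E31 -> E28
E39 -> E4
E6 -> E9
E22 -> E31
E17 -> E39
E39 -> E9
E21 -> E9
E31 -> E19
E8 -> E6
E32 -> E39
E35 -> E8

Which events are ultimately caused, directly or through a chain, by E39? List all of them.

Direct effects: E9, E4.
2 steps out: E24, E2.
Not reachable from it: E22, E31, E35, E17, E19, E8, E21, E6, E28, E32.

E2, E24, E4, E9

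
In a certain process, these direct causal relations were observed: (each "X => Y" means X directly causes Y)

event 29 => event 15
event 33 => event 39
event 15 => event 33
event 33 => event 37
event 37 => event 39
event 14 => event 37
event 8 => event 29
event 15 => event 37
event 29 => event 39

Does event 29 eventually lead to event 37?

There is a causal chain: event 29 → event 15 → event 37.

Yes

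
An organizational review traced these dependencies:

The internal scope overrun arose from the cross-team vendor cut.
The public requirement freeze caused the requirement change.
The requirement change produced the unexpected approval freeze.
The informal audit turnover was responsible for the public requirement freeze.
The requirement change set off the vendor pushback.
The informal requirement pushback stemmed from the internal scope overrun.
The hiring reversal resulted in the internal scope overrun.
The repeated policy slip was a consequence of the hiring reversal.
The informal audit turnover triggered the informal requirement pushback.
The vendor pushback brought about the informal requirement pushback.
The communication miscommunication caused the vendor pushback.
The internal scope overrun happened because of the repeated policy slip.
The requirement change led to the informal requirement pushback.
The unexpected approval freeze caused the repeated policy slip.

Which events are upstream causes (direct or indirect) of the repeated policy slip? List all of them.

Immediate causes of the repeated policy slip: the unexpected approval freeze, the hiring reversal.
Further upstream: the informal audit turnover, the public requirement freeze, the requirement change.

the hiring reversal, the informal audit turnover, the public requirement freeze, the requirement change, the unexpected approval freeze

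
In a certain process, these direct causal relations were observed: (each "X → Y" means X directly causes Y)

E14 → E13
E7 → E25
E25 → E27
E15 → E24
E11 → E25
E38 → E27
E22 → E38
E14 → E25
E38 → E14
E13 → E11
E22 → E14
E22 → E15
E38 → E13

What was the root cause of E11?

Tracing upstream from E11: E11 ← E13 ← E38 ← E22.
E22 has no stated cause, so it is the root.

E22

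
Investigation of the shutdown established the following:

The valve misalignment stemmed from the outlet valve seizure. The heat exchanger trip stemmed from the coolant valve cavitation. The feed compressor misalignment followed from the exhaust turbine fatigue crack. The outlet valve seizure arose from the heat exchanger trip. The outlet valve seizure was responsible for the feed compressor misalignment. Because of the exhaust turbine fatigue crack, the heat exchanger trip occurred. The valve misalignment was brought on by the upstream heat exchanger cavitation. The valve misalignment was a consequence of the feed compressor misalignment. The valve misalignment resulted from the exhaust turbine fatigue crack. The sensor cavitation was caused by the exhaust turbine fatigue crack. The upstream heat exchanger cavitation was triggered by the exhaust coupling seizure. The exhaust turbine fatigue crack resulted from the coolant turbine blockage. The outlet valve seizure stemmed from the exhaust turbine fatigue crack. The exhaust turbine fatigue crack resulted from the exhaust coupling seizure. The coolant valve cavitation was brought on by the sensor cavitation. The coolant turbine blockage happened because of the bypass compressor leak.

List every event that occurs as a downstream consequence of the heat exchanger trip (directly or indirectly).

the feed compressor misalignment, the outlet valve seizure, the valve misalignment

Direct effects: the outlet valve seizure.
2 steps out: the feed compressor misalignment, the valve misalignment.
Not reachable from it: the exhaust coupling seizure, the upstream heat exchanger cavitation, the bypass compressor leak, the coolant turbine blockage, the exhaust turbine fatigue crack, the sensor cavitation, the coolant valve cavitation.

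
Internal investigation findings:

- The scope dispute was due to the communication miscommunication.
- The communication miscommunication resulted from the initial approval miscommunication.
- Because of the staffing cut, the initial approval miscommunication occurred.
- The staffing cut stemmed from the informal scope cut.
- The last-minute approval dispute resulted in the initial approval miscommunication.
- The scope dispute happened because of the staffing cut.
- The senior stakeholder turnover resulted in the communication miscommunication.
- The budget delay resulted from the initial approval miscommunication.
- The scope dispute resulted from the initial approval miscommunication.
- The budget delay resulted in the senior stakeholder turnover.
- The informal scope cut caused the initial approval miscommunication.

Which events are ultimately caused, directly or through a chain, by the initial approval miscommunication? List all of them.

Direct effects: the budget delay, the communication miscommunication, the scope dispute.
2 steps out: the senior stakeholder turnover.
Not reachable from it: the informal scope cut, the staffing cut, the last-minute approval dispute.

the budget delay, the communication miscommunication, the scope dispute, the senior stakeholder turnover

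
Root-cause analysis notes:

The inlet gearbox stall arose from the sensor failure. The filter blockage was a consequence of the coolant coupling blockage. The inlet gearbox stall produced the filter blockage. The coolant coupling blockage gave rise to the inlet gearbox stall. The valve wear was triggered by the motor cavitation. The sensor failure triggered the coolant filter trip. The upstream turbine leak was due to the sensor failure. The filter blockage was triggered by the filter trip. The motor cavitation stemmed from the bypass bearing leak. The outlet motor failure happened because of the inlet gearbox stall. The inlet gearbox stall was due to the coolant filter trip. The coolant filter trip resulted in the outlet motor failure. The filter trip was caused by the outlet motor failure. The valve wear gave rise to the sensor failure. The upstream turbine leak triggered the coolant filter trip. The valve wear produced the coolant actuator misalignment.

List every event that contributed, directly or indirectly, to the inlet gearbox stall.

Immediate causes of the inlet gearbox stall: the coolant coupling blockage, the sensor failure, the coolant filter trip.
Further upstream: the bypass bearing leak, the motor cavitation, the valve wear, the upstream turbine leak.

the bypass bearing leak, the coolant coupling blockage, the coolant filter trip, the motor cavitation, the sensor failure, the upstream turbine leak, the valve wear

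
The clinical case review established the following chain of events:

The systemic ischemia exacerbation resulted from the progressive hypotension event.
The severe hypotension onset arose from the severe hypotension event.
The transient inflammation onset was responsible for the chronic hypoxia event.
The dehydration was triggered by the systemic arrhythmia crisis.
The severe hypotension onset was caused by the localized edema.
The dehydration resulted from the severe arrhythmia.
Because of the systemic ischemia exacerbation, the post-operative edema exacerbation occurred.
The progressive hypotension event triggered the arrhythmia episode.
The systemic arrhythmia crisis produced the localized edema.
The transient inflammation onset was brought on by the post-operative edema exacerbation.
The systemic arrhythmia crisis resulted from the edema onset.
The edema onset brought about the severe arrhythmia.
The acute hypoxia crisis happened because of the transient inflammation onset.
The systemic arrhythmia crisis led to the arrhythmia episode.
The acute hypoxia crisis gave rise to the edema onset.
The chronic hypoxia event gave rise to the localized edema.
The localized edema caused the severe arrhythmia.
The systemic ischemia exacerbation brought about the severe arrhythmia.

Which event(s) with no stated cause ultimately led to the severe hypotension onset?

Tracing upstream from the severe hypotension onset: the severe hypotension onset ← the localized edema ← the chronic hypoxia event ← the transient inflammation onset ← the post-operative edema exacerbation ← the systemic ischemia exacerbation ← the progressive hypotension event.
A separate upstream branch: the severe hypotension onset ← the severe hypotension event.
Each of those chain origins has no stated cause.

the progressive hypotension event, the severe hypotension event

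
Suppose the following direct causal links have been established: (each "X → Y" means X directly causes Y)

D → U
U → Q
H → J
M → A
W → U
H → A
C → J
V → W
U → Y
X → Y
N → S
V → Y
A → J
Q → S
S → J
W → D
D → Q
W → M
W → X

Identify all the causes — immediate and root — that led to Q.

Immediate causes of Q: D, U.
Further upstream: V, W.

D, U, V, W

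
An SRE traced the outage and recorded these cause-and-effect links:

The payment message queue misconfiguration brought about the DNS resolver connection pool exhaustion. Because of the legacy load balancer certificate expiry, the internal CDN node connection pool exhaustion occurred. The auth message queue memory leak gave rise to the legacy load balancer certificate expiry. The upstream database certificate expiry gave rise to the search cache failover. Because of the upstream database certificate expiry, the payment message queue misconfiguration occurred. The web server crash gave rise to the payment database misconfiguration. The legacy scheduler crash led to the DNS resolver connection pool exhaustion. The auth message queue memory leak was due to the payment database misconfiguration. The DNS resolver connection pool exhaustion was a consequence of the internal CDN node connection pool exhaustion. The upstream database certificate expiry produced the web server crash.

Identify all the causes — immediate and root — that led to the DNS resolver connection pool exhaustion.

the auth message queue memory leak, the internal CDN node connection pool exhaustion, the legacy load balancer certificate expiry, the legacy scheduler crash, the payment database misconfiguration, the payment message queue misconfiguration, the upstream database certificate expiry, the web server crash

Immediate causes of the DNS resolver connection pool exhaustion: the payment message queue misconfiguration, the internal CDN node connection pool exhaustion, the legacy scheduler crash.
Further upstream: the upstream database certificate expiry, the web server crash, the payment database misconfiguration, the auth message queue memory leak, the legacy load balancer certificate expiry.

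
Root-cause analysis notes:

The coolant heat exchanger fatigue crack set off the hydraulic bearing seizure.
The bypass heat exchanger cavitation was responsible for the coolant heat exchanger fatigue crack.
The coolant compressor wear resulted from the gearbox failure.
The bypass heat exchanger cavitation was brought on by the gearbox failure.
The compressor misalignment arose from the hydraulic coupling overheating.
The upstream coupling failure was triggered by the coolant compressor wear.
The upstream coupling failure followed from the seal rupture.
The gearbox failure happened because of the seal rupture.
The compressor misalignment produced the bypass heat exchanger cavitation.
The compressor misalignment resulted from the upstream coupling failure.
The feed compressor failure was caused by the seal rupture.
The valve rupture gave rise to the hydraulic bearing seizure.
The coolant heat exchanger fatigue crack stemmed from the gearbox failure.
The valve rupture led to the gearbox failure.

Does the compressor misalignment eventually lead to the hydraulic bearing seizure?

There is a causal chain: the compressor misalignment → the bypass heat exchanger cavitation → the coolant heat exchanger fatigue crack → the hydraulic bearing seizure.

Yes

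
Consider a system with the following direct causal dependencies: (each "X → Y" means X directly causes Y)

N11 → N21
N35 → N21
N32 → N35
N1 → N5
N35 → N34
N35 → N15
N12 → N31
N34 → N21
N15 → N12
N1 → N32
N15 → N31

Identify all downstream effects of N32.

N12, N15, N21, N31, N34, N35

Direct effects: N35.
2 steps out: N15, N34, N21.
3 steps out: N12, N31.
Not reachable from it: N1, N5, N11.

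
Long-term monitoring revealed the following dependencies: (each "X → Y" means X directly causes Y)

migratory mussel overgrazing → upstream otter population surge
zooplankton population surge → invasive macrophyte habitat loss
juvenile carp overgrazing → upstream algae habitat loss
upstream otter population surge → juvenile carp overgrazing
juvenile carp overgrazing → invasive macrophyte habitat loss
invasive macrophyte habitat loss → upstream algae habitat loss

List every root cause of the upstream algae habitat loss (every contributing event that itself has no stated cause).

the migratory mussel overgrazing, the zooplankton population surge

Tracing upstream from the upstream algae habitat loss: the upstream algae habitat loss ← the juvenile carp overgrazing ← the upstream otter population surge ← the migratory mussel overgrazing.
A separate upstream branch: the upstream algae habitat loss ← the invasive macrophyte habitat loss ← the zooplankton population surge.
Each of those chain origins has no stated cause.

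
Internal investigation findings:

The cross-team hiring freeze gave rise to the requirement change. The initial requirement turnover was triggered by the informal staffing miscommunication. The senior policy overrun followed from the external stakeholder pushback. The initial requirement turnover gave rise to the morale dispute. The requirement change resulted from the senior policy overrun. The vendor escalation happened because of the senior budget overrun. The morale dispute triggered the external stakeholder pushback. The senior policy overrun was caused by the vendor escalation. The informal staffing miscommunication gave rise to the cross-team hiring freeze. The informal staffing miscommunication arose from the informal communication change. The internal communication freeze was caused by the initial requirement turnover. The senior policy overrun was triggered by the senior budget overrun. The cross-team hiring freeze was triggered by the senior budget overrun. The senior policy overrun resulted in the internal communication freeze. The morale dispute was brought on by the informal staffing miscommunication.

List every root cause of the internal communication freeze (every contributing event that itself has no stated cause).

the informal communication change, the senior budget overrun

Tracing upstream from the internal communication freeze: the internal communication freeze ← the senior policy overrun ← the senior budget overrun.
A separate upstream branch: the internal communication freeze ← the initial requirement turnover ← the informal staffing miscommunication ← the informal communication change.
Each of those chain origins has no stated cause.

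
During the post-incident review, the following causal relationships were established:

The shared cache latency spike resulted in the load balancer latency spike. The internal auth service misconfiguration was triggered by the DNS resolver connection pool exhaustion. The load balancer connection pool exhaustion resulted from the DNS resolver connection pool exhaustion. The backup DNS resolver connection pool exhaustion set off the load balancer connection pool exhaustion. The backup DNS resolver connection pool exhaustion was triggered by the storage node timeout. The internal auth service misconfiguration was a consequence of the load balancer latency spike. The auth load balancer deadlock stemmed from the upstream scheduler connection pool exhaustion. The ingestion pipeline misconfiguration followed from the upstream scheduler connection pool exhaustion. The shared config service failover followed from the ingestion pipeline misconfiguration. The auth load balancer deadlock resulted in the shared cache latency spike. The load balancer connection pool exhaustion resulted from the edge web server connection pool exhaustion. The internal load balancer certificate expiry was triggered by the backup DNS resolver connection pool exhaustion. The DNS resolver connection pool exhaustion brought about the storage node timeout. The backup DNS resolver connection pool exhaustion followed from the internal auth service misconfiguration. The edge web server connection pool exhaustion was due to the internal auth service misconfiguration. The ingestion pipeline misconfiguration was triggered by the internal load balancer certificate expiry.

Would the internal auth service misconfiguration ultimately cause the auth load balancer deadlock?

No

The internal auth service misconfiguration leads to the backup DNS resolver connection pool exhaustion, the internal load balancer certificate expiry, the ingestion pipeline misconfiguration, the shared config service failover, the edge web server connection pool exhaustion, the load balancer connection pool exhaustion; the auth load balancer deadlock is not among them.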